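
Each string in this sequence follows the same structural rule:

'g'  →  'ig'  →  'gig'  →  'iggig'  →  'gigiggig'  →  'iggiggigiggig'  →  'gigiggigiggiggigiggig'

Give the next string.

iggiggigiggiggigiggigiggiggigiggig

This is a Fibonacci-style word recurrence s(k) = s(k−2)·s(k−1): e.g. g·ig = gig.
So term 8 is iggiggigiggig·gigiggigiggiggigiggig.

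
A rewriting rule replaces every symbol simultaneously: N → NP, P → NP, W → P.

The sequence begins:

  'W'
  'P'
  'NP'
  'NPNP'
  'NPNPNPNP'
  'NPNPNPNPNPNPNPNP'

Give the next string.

NPNPNPNPNPNPNPNPNPNPNPNPNPNPNPNP

Applying the rule to each of the 16 symbols of NPNPNPNPNPNPNPNP gives the pieces NP NP NP NP NP NP NP NP NP NP NP NP NP NP NP NP, which concatenate to the answer.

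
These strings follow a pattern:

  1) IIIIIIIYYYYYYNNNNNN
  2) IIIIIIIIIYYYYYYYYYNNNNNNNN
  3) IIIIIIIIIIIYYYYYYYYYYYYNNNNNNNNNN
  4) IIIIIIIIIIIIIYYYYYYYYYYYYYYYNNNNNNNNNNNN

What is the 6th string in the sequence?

Reading off run lengths: I runs 7, 9, 11, 13; Y runs 6, 9, 12, 15; N runs 6, 8, 10, 12 — each is linear in n, where the shown terms are n = 2, 3, 4, 5.
For term 6, n = 7, so the run lengths are 17, 21, 16.

IIIIIIIIIIIIIIIIIYYYYYYYYYYYYYYYYYYYYYNNNNNNNNNNNNNNNN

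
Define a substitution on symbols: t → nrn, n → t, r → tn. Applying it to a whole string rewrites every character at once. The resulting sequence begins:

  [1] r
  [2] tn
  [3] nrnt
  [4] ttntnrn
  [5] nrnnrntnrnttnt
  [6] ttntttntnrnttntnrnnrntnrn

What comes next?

φ(ttntttntnrnttntnrnnrntnrn) expands symbol-by-symbol to nrn nrn t nrn nrn nrn t nrn t tn t nrn nrn t nrn t tn t t tn t nrn t tn t; joining the 25 pieces gives the next term.

nrnnrntnrnnrnnrntnrnttntnrnnrntnrnttntttntnrnttnt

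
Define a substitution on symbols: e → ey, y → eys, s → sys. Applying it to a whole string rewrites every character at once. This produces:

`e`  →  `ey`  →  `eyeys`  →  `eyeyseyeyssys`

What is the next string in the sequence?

Applying the rule to each of the 13 symbols of eyeyseyeyssys gives the pieces ey eys ey eys sys ey eys ey eys sys sys eys sys, which concatenate to the answer.

eyeyseyeyssyseyeyseyeyssyssyseyssys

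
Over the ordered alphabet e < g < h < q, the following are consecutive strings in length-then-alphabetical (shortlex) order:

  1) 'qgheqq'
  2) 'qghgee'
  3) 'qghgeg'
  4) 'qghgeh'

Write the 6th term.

qghgge

Stepping forward 2 times from qghgeh: qghgeh → qghgeq, then the target.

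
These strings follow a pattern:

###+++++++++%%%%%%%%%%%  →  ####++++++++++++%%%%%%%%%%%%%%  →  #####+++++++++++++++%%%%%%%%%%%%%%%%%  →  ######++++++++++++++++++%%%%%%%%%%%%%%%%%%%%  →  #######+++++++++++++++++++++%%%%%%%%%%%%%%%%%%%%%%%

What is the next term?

The n-th term is n #'s then 3n +'s then 3n+2 %'s, where the shown terms are n = 3, 4, 5, 6, 7.
For the next term, n = 8, so the run lengths are 8, 24, 26.

########++++++++++++++++++++++++%%%%%%%%%%%%%%%%%%%%%%%%%%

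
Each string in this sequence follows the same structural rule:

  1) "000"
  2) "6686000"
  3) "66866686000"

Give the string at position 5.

6686668666866686000

Every step adds 6686 at the front: s(k+1) = 6686·s(k).
From 66866686000, 2 further steps: 66866686000 → 668666866686000 → (answer).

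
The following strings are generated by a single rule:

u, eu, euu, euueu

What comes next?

From term 3 onward, concatenate the last term with the second-to-last: eu·u = euu, euu·eu = euueu, …
Continuing: euueu · euu gives term 5.

euueueuu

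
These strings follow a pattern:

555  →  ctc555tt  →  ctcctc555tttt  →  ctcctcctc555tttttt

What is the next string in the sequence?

Each term wraps the previous one in ctc on the left and tt on the right.
Applying this once more to ctcctcctc555tttttt:

ctcctcctcctc555tttttttt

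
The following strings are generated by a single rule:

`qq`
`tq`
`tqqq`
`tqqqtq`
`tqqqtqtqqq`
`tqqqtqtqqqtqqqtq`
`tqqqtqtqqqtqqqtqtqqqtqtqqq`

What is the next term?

tqqqtqtqqqtqqqtqtqqqtqtqqqtqqqtqtqqqtqqqtq

From term 3 onward, concatenate the last term with the second-to-last: tq·qq = tqqq, tqqq·tq = tqqqtq, …
So term 8 is tqqqtqtqqqtqqqtqtqqqtqtqqq·tqqqtqtqqqtqqqtq.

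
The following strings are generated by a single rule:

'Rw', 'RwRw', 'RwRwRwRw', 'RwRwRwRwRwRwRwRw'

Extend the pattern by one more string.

RwRwRwRwRwRwRwRwRwRwRwRwRwRwRwRw

s(k+1) = s(k)·s(k) — each term doubles the last.
One more doubling of RwRwRwRwRwRwRwRw gives the answer.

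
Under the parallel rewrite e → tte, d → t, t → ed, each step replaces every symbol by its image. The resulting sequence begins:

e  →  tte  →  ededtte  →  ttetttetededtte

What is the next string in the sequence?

ededtteedededtteedttetttetededtte

Replace each of the 15 characters of ttetttetededtte in place — ed ed tte ed ed ed tte ed tte t tte t ed ed tte — and concatenate.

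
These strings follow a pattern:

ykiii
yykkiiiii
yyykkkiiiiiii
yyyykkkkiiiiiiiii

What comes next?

Reading off run lengths: y runs 1, 2, 3, 4; k runs 1, 2, 3, 4; i runs 3, 5, 7, 9 — each is linear in n (n = 1, 2, …).
Setting n = 5 gives 5, 5, 11 characters in each block.

yyyyykkkkkiiiiiiiiiii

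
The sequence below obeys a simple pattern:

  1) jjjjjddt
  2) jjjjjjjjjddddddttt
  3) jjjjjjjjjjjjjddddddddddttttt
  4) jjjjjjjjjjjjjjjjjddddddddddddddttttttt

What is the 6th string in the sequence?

The n-th term is 4n+1 j's then 4n-2 d's then 2n-1 t's (n = 1, 2, …).
At n = 6 the blocks have lengths 25, 22, 11.

jjjjjjjjjjjjjjjjjjjjjjjjjddddddddddddddddddddddttttttttttt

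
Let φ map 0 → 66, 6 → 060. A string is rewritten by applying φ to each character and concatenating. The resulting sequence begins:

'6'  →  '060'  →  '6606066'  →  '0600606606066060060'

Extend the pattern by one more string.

66060666606066060060660606606006066060666606066

Replace each of the 19 characters of 0600606606066060060 in place — 66 060 66 66 060 66 060 060 66 060 66 060 060 66 060 66 66 060 66 — and concatenate.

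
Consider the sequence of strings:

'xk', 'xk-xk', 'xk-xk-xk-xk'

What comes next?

xk-xk-xk-xk-xk-xk-xk-xk

s(k+1) = s(k)·-·s(k) — each term doubles the last with '-' between the halves.
One more doubling of xk-xk-xk-xk gives the answer.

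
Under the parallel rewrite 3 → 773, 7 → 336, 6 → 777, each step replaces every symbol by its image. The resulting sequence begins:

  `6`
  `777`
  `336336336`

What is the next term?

773773777773773777773773777

Rewriting each symbol of 336336336: 3→773, 3→773, 6→777, 3→773, 3→773, 6→777, 3→773, 3→773, 6→777, which concatenates to 773 773 777 773 773 777 773 773 777.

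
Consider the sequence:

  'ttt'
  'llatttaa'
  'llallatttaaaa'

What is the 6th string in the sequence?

s(k+1) = lla·s(k)·aa, so each term gains lla as a prefix and aa as a suffix.
From llallatttaaaa, 3 further steps: llallatttaaaa → llallallatttaaaaaa → llallallallatttaaaaaaaa → (answer).

llallallallallatttaaaaaaaaaa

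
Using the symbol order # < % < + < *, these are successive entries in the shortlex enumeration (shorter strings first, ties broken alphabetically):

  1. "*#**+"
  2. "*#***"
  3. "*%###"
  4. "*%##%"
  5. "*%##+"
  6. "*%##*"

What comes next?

*%#%#

Find the rightmost character of *%##* below *, bump it to the next letter, and reset everything to its right to #.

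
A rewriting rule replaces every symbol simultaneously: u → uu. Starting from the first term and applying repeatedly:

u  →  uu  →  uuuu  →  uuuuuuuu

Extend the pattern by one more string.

uuuuuuuuuuuuuuuu

Apply φ to uuuuuuuu symbol by symbol: u→uu, u→uu, u→uu, u→uu, u→uu, u→uu, u→uu, u→uu; joined: uu uu uu uu uu uu uu uu.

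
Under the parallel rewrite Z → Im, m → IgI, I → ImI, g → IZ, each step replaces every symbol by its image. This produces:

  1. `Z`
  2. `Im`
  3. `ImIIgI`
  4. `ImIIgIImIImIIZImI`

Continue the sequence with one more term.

φ(ImIIgIImIImIIZImI) expands symbol-by-symbol to ImI IgI ImI ImI IZ ImI ImI IgI ImI ImI IgI ImI ImI Im ImI IgI ImI; joining the 17 pieces gives the next term.

ImIIgIImIImIIZImIImIIgIImIImIIgIImIImIImImIIgIImI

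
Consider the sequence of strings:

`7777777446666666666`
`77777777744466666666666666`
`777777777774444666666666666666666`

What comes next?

Reading off run lengths: 7 runs 7, 9, 11; 4 runs 2, 3, 4; 6 runs 10, 14, 18 — each is linear in n, where the shown terms are n = 2, 3, 4.
Setting n = 5 gives 13, 5, 22 characters in each block.

7777777777777444446666666666666666666666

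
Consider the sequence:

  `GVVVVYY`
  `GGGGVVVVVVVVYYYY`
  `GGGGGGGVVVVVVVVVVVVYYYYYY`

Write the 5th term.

GGGGGGGGGGGGGVVVVVVVVVVVVVVVVVVVVYYYYYYYYYY

The n-th term is 3n-2 G's then 4n V's then 2n Y's (n = 1, 2, …).
For term 5, n = 5, so the run lengths are 13, 20, 10.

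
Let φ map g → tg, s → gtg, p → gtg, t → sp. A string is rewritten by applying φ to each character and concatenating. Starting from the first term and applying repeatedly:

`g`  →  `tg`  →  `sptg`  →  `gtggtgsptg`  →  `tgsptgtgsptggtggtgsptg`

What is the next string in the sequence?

sptggtggtgsptgsptggtggtgsptgtgsptgtgsptggtggtgsptg

Applying the rule to each of the 22 symbols of tgsptgtgsptggtggtgsptg gives the pieces sp tg gtg gtg sp tg sp tg gtg gtg sp tg tg sp tg tg sp tg gtg gtg sp tg, which concatenate to the answer.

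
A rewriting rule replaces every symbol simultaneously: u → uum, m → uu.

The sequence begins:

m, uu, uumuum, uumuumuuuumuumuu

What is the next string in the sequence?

uumuumuuuumuumuuuumuumuumuumuuuumuumuuuumuum

Replace each of the 16 characters of uumuumuuuumuumuu in place — uum uum uu uum uum uu uum uum uum uum uu uum uum uu uum uum — and concatenate.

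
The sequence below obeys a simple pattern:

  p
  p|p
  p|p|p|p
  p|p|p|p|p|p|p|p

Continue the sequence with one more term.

Every step duplicates the string with '|' between the halves.
Doubling p|p|p|p|p|p|p|p with '|' between the halves:

p|p|p|p|p|p|p|p|p|p|p|p|p|p|p|p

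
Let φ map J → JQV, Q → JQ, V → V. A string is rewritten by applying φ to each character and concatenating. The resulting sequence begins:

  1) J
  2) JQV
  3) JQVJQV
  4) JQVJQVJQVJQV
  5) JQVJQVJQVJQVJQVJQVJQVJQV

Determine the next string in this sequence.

Replace each of the 24 characters of JQVJQVJQVJQVJQVJQVJQVJQV in place — JQV JQ V JQV JQ V JQV JQ V JQV JQ V JQV JQ V JQV JQ V JQV JQ V JQV JQ V — and concatenate.

JQVJQVJQVJQVJQVJQVJQVJQVJQVJQVJQVJQVJQVJQVJQVJQV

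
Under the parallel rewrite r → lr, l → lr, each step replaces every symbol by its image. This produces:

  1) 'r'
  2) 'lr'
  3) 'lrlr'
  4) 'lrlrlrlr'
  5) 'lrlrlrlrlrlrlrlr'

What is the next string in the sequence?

Applying the rule to each of the 16 symbols of lrlrlrlrlrlrlrlr gives the pieces lr lr lr lr lr lr lr lr lr lr lr lr lr lr lr lr, which concatenate to the answer.

lrlrlrlrlrlrlrlrlrlrlrlrlrlrlrlr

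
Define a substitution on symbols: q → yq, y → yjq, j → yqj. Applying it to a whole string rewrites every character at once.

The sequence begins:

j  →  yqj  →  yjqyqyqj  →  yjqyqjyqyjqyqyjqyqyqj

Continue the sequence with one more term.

Applying the rule to each of the 21 symbols of yjqyqjyqyjqyqyjqyqyqj gives the pieces yjq yqj yq yjq yq yqj yjq yq yjq yqj yq yjq yq yjq yqj yq yjq yq yjq yq yqj, which concatenate to the answer.

yjqyqjyqyjqyqyqjyjqyqyjqyqjyqyjqyqyjqyqjyqyjqyqyjqyqyqj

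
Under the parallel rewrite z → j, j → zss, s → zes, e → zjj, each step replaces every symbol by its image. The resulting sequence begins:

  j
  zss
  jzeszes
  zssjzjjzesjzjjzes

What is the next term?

Applying the rule to each of the 17 symbols of zssjzjjzesjzjjzes gives the pieces j zes zes zss j zss zss j zjj zes zss j zss zss j zjj zes, which concatenate to the answer.

jzeszeszssjzsszssjzjjzeszssjzsszssjzjjzes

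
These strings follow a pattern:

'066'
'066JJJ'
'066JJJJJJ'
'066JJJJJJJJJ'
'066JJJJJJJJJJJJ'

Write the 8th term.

066JJJJJJJJJJJJJJJJJJJJJ

The strings grow by a fixed suffix JJJ each time.
From 066JJJJJJJJJJJJ, 3 further steps: 066JJJJJJJJJJJJ → 066JJJJJJJJJJJJJJJ → 066JJJJJJJJJJJJJJJJJJ → (answer).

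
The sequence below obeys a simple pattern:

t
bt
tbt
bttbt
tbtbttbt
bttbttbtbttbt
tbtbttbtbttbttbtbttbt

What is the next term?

bttbttbtbttbttbtbttbtbttbttbtbttbt

From term 3 onward, concatenate the second-to-last term with the last: t·bt = tbt, bt·tbt = bttbt, …
So term 8 is bttbttbtbttbt·tbtbttbtbttbttbtbttbt.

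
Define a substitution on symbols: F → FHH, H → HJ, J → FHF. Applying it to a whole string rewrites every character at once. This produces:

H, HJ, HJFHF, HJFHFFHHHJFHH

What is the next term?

Rewriting the 13 symbols of HJFHFFHHHJFHH one by one yields HJ FHF FHH HJ FHH FHH HJ HJ HJ FHF FHH HJ HJ; concatenated:

HJFHFFHHHJFHHFHHHJHJHJFHFFHHHJHJ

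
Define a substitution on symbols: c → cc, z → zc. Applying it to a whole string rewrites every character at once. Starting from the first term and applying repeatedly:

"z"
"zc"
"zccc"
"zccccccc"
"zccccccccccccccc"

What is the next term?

φ(zccccccccccccccc) expands symbol-by-symbol to zc cc cc cc cc cc cc cc cc cc cc cc cc cc cc cc; joining the 16 pieces gives the next term.

zccccccccccccccccccccccccccccccc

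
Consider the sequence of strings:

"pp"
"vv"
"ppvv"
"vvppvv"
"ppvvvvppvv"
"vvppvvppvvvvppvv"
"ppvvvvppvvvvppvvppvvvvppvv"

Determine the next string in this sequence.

vvppvvppvvvvppvvppvvvvppvvvvppvvppvvvvppvv

This is a Fibonacci-style word recurrence s(k) = s(k−2)·s(k−1): e.g. pp·vv = ppvv.
So term 8 is vvppvvppvvvvppvv·ppvvvvppvvvvppvvppvvvvppvv.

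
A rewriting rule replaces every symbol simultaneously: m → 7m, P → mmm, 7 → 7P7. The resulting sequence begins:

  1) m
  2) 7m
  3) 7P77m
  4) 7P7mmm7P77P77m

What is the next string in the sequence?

7P7mmm7P77m7m7m7P7mmm7P77P7mmm7P77P77m

Applying the rule to each of the 14 symbols of 7P7mmm7P77P77m gives the pieces 7P7 mmm 7P7 7m 7m 7m 7P7 mmm 7P7 7P7 mmm 7P7 7P7 7m, which concatenate to the answer.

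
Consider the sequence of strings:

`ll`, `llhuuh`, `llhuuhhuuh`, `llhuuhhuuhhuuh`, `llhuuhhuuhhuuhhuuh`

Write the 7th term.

Every step adds huuh to the end: s(k+1) = s(k)·huuh.
From llhuuhhuuhhuuhhuuh, 2 further steps: llhuuhhuuhhuuhhuuh → llhuuhhuuhhuuhhuuhhuuh → (answer).

llhuuhhuuhhuuhhuuhhuuhhuuh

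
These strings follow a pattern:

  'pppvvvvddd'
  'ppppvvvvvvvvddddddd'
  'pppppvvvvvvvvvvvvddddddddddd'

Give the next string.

The n-th term is n+2 p's then 4n v's then 4n-1 d's (n = 1, 2, …).
For the next term, n = 4, so the run lengths are 6, 16, 15.

ppppppvvvvvvvvvvvvvvvvddddddddddddddd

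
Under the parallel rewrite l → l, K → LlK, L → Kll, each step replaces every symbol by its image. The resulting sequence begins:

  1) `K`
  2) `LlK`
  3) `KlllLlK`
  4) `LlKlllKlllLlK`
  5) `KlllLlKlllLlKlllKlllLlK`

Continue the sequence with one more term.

Rewriting the 23 symbols of KlllLlKlllLlKlllKlllLlK one by one yields LlK l l l Kll l LlK l l l Kll l LlK l l l LlK l l l Kll l LlK; concatenated:

LlKlllKlllLlKlllKlllLlKlllLlKlllKlllLlK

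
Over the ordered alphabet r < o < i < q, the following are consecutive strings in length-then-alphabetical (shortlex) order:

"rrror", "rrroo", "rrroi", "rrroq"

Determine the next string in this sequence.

rrrir

Treat rrroq as a base-4 numeral over the given alphabet and add one, carrying through any trailing q's.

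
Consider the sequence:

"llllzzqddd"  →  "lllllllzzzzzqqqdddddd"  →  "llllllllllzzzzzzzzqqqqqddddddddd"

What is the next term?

lllllllllllllzzzzzzzzzzzqqqqqqqdddddddddddd

Term n consists of 3n+1 l's, followed by 3n-1 z's, followed by 2n-1 q's, followed by 3n d's (n = 1, 2, …).
Setting n = 4 gives 13, 11, 7, 12 characters in each block.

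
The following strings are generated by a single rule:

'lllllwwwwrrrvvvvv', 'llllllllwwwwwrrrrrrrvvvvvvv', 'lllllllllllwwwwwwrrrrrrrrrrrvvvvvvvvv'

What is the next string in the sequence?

Term n consists of 3n+2 l's, followed by n+3 w's, followed by 4n-1 r's, followed by 2n+3 v's (n = 1, 2, …).
At n = 4 the blocks have lengths 14, 7, 15, 11.

llllllllllllllwwwwwwwrrrrrrrrrrrrrrrvvvvvvvvvvv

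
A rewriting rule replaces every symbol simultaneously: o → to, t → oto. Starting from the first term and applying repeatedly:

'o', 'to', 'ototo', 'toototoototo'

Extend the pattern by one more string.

otototoototootototoototoototo

Rewriting each symbol of toototoototo: t→oto, o→to, o→to, t→oto, o→to, t→oto, o→to, o→to, t→oto, o→to, t→oto, o→to, which concatenates to oto to to oto to oto to to oto to oto to.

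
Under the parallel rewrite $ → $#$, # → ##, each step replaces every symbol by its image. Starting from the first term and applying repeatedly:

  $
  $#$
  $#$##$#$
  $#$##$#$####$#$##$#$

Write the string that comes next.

$#$##$#$####$#$##$#$########$#$##$#$####$#$##$#$

Replace each of the 20 characters of $#$##$#$####$#$##$#$ in place — $#$ ## $#$ ## ## $#$ ## $#$ ## ## ## ## $#$ ## $#$ ## ## $#$ ## $#$ — and concatenate.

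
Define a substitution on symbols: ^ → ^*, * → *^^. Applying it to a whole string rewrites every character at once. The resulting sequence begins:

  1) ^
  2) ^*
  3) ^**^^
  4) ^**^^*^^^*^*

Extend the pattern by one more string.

Apply φ to ^**^^*^^^*^* symbol by symbol: ^→^*, *→*^^, *→*^^, ^→^*, ^→^*, *→*^^, ^→^*, ^→^*, ^→^*, *→*^^, ^→^*, *→*^^; joined: ^* *^^ *^^ ^* ^* *^^ ^* ^* ^* *^^ ^* *^^.

^**^^*^^^*^**^^^*^*^**^^^**^^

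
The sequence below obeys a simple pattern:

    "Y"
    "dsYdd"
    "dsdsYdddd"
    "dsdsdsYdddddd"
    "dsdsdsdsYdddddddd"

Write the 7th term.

dsdsdsdsdsdsYdddddddddddd

Each term wraps the previous one in ds on the left and dd on the right.
From dsdsdsdsYdddddddd, 2 further steps: dsdsdsdsYdddddddd → dsdsdsdsdsYdddddddddd → (answer).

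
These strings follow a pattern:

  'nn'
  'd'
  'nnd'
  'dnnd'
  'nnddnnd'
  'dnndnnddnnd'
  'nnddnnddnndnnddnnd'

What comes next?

dnndnnddnndnnddnnddnndnnddnnd

Each term (from the third on) is the two preceding terms concatenated in order: term 3 = nn·d = nnd.
Continuing: dnndnnddnnd · nnddnnddnndnnddnnd gives term 8.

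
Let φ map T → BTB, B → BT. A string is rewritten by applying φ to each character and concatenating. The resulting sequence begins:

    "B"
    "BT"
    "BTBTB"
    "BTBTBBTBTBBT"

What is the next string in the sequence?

BTBTBBTBTBBTBTBTBBTBTBBTBTBTB

Apply φ to BTBTBBTBTBBT symbol by symbol: B→BT, T→BTB, B→BT, T→BTB, B→BT, B→BT, T→BTB, B→BT, T→BTB, B→BT, B→BT, T→BTB; joined: BT BTB BT BTB BT BT BTB BT BTB BT BT BTB.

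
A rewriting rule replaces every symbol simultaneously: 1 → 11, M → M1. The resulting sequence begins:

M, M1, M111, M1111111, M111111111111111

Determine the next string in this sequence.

Replace each of the 16 characters of M111111111111111 in place — M1 11 11 11 11 11 11 11 11 11 11 11 11 11 11 11 — and concatenate.

M1111111111111111111111111111111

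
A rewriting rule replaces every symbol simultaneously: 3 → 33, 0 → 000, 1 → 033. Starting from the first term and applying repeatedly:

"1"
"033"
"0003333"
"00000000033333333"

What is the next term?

Rewriting the 17 symbols of 00000000033333333 one by one yields 000 000 000 000 000 000 000 000 000 33 33 33 33 33 33 33 33; concatenated:

0000000000000000000000000003333333333333333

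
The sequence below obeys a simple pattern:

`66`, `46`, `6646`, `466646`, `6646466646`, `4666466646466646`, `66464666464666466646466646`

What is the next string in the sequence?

Each term (from the third on) is the two preceding terms concatenated in order: term 3 = 66·46 = 6646.
The next term joins 4666466646466646 and 66464666464666466646466646.

466646664646664666464666464666466646466646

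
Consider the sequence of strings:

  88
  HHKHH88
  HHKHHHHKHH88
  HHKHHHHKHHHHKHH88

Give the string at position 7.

HHKHHHHKHHHHKHHHHKHHHHKHHHHKHH88

Every step adds HHKHH at the front: s(k+1) = HHKHH·s(k).
From HHKHHHHKHHHHKHH88, 3 further steps: HHKHHHHKHHHHKHH88 → HHKHHHHKHHHHKHHHHKHH88 → HHKHHHHKHHHHKHHHHKHHHHKHH88 → (answer).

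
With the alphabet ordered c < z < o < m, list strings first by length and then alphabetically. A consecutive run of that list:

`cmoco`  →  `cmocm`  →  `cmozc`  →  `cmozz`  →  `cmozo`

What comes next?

cmozm

The successor of cmozo increments the rightmost position that isn't already m and resets every position after it to c.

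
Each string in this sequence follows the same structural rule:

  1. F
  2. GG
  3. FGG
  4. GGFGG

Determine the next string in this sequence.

FGGGGFGG

From term 3 onward, concatenate the second-to-last term with the last: F·GG = FGG, GG·FGG = GGFGG, …
Continuing: FGG · GGFGG gives term 5.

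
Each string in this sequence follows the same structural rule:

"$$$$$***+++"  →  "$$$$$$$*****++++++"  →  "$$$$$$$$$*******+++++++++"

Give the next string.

$$$$$$$$$$$*********++++++++++++

The n-th term is 2n+3 $'s then 2n+1 *'s then 3n +'s (n = 1, 2, …).
For the next term, n = 4, so the run lengths are 11, 9, 12.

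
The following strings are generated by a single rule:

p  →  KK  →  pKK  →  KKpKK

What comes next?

From term 3 onward, concatenate the second-to-last term with the last: p·KK = pKK, KK·pKK = KKpKK, …
Continuing: pKK · KKpKK gives term 5.

pKKKKpKK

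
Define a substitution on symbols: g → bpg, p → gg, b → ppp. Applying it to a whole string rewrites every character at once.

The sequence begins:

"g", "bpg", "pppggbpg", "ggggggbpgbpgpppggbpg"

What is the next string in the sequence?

φ(ggggggbpgbpgpppggbpg) expands symbol-by-symbol to bpg bpg bpg bpg bpg bpg ppp gg bpg ppp gg bpg gg gg gg bpg bpg ppp gg bpg; joining the 20 pieces gives the next term.

bpgbpgbpgbpgbpgbpgpppggbpgpppggbpgggggggbpgbpgpppggbpg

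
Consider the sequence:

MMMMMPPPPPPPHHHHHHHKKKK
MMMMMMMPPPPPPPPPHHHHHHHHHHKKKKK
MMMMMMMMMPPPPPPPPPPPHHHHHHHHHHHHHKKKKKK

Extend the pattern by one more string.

Each string has the form M^{2n+1} P^{2n+3} H^{3n+1} K^{n+2}, where the shown terms are n = 2, 3, 4.
At n = 5 the blocks have lengths 11, 13, 16, 7.

MMMMMMMMMMMPPPPPPPPPPPPPHHHHHHHHHHHHHHHHKKKKKKK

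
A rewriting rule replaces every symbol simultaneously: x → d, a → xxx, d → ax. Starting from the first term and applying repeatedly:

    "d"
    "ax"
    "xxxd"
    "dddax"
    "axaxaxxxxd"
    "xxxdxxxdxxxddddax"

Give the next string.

dddaxdddaxdddaxaxaxaxxxxd

Applying the rule to each of the 17 symbols of xxxdxxxdxxxddddax gives the pieces d d d ax d d d ax d d d ax ax ax ax xxx d, which concatenate to the answer.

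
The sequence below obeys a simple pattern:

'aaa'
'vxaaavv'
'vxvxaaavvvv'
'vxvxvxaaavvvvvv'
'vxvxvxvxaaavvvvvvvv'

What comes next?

Each term wraps the previous one in vx on the left and vv on the right.
One more step from vxvxvxvxaaavvvvvvvv gives the answer.

vxvxvxvxvxaaavvvvvvvvvv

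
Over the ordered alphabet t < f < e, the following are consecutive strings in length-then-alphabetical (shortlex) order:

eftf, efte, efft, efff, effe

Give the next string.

efet

The successor of effe increments the rightmost position that isn't already e and resets every position after it to t.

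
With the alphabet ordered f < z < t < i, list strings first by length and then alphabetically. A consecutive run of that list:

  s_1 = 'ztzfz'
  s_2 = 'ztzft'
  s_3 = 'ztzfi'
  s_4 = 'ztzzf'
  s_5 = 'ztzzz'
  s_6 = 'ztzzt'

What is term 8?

ztztf

Advancing 2 positions from ztzzt through ztzzt → ztzzi reaches term 8.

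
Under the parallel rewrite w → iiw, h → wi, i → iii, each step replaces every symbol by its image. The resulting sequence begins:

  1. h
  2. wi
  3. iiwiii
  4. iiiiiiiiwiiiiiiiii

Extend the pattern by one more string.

Rewriting the 18 symbols of iiiiiiiiwiiiiiiiii one by one yields iii iii iii iii iii iii iii iii iiw iii iii iii iii iii iii iii iii iii; concatenated:

iiiiiiiiiiiiiiiiiiiiiiiiiiwiiiiiiiiiiiiiiiiiiiiiiiiiii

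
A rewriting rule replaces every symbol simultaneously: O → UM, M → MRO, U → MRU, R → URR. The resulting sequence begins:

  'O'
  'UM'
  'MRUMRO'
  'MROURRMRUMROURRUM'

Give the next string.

φ(MROURRMRUMROURRUM) expands symbol-by-symbol to MRO URR UM MRU URR URR MRO URR MRU MRO URR UM MRU URR URR MRU MRO; joining the 17 pieces gives the next term.

MROURRUMMRUURRURRMROURRMRUMROURRUMMRUURRURRMRUMRO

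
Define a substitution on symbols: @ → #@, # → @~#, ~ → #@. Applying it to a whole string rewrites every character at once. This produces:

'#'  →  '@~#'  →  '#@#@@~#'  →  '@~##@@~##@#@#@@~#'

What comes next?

Rewriting the 17 symbols of @~##@@~##@#@#@@~# one by one yields #@ #@ @~# @~# #@ #@ #@ @~# @~# #@ @~# #@ @~# #@ #@ #@ @~#; concatenated:

#@#@@~#@~##@#@#@@~#@~##@@~##@@~##@#@#@@~#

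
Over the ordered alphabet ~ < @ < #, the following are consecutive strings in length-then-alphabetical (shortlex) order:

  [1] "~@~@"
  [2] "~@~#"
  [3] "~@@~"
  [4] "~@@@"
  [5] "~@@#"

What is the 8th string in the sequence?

Continuing the enumeration 3 steps past ~@@#: ~@@# → ~@#~ → ~@#@ → (answer).

~@##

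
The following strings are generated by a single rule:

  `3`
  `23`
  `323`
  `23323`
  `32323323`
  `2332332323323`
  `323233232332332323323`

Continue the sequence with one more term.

This is a Fibonacci-style word recurrence s(k) = s(k−2)·s(k−1): e.g. 3·23 = 323.
The next term joins 2332332323323 and 323233232332332323323.

2332332323323323233232332332323323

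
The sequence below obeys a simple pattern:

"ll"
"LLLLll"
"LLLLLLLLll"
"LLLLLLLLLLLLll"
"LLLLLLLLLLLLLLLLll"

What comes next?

Each term is the previous one with LLLL prepended.
One more step from LLLLLLLLLLLLLLLLll gives the answer.

LLLLLLLLLLLLLLLLLLLLll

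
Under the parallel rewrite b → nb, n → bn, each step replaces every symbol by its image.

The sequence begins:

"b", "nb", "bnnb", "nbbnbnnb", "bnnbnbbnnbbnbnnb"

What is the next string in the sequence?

Rewriting the 16 symbols of bnnbnbbnnbbnbnnb one by one yields nb bn bn nb bn nb nb bn bn nb nb bn nb bn bn nb; concatenated:

nbbnbnnbbnnbnbbnbnnbnbbnnbbnbnnb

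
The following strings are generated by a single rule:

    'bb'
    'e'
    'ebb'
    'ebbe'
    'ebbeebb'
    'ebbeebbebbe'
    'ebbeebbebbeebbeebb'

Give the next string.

ebbeebbebbeebbeebbebbeebbebbe

From term 3 onward, concatenate the last term with the second-to-last: e·bb = ebb, ebb·e = ebbe, …
So term 8 is ebbeebbebbeebbeebb·ebbeebbebbe.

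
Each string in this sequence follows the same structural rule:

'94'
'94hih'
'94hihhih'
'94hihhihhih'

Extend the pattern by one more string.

94hihhihhihhih

Each term is the previous one with hih appended.
One more step from 94hihhihhih gives the answer.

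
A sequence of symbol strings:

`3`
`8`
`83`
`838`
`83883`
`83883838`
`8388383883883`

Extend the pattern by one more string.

From term 3 onward, concatenate the last term with the second-to-last: 8·3 = 83, 83·8 = 838, …
The next term joins 8388383883883 and 83883838.

838838388388383883838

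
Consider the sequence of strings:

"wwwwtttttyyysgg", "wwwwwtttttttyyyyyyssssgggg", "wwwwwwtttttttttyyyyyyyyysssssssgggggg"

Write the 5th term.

The n-th term is n+3 w's then 2n+3 t's then 3n y's then 3n-2 s's then 2n g's (n = 1, 2, …).
Setting n = 5 gives 8, 13, 15, 13, 10 characters in each block.

wwwwwwwwtttttttttttttyyyyyyyyyyyyyyysssssssssssssgggggggggg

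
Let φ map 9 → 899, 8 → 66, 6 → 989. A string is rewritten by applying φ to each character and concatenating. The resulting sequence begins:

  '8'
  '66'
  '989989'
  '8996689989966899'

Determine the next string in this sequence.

Rewriting the 16 symbols of 8996689989966899 one by one yields 66 899 899 989 989 66 899 899 66 899 899 989 989 66 899 899; concatenated:

66899899989989668998996689989998998966899899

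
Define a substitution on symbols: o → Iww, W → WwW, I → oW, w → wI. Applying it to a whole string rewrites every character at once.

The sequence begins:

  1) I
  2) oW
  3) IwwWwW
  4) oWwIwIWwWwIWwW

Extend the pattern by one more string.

Rewriting the 14 symbols of oWwIwIWwWwIWwW one by one yields Iww WwW wI oW wI oW WwW wI WwW wI oW WwW wI WwW; concatenated:

IwwWwWwIoWwIoWWwWwIWwWwIoWWwWwIWwW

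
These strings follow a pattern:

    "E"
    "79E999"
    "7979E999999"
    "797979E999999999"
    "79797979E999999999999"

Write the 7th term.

797979797979E999999999999999999

s(k+1) = 79·s(k)·999, so each term gains 79 as a prefix and 999 as a suffix.
From 79797979E999999999999, 2 further steps: 79797979E999999999999 → 7979797979E999999999999999 → (answer).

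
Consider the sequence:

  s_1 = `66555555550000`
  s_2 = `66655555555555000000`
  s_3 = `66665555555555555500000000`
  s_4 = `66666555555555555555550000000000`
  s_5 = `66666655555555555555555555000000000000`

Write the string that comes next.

66666665555555555555555555555500000000000000

Term n consists of n 6's, followed by 3n+2 5's, followed by 2n 0's, where the shown terms are n = 2, 3, 4, 5, 6.
At n = 7 the blocks have lengths 7, 23, 14.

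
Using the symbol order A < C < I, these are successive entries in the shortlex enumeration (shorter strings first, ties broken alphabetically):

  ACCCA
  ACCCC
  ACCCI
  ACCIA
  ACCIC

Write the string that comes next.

ACCII

Find the rightmost character of ACCIC below I, bump it to the next letter, and reset everything to its right to A.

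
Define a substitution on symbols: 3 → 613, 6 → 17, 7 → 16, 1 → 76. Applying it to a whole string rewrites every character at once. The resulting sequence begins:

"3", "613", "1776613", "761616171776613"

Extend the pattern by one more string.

Applying the rule to each of the 15 symbols of 761616171776613 gives the pieces 16 17 76 17 76 17 76 16 76 16 16 17 17 76 613, which concatenate to the answer.

1617761776177616761616171776613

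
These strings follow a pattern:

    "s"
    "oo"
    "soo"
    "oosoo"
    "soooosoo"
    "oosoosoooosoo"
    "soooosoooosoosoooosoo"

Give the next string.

oosoosoooosoosoooosoooosoosoooosoo

Each term (from the third on) is the two preceding terms concatenated in order: term 3 = s·oo = soo.
So term 8 is oosoosoooosoo·soooosoooosoosoooosoo.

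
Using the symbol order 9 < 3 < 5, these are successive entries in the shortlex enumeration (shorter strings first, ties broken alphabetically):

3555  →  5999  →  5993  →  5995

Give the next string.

5939

The successor of 5995 increments the rightmost position that isn't already 5 and resets every position after it to 9.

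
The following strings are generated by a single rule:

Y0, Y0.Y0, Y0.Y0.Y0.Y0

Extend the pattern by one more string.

Y0.Y0.Y0.Y0.Y0.Y0.Y0.Y0

Each string is two copies of the previous one joined by '.'.
So the next term is two copies of Y0.Y0.Y0.Y0 with '.' between the halves.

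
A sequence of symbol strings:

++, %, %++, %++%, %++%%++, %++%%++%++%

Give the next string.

%++%%++%++%%++%%++

From term 3 onward, concatenate the last term with the second-to-last: %·++ = %++, %++·% = %++%, …
Continuing: %++%%++%++% · %++%%++ gives term 7.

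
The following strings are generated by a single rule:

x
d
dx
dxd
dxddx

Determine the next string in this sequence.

dxddxdxd

This is a Fibonacci-style word recurrence s(k) = s(k−1)·s(k−2): e.g. d·x = dx.
Continuing: dxddx · dxd gives term 6.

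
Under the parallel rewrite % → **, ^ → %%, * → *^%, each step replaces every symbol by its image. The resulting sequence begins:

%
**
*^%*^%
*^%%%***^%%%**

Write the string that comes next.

φ(*^%%%***^%%%**) expands symbol-by-symbol to *^% %% ** ** ** *^% *^% *^% %% ** ** ** *^% *^%; joining the 14 pieces gives the next term.

*^%%%*******^%*^%*^%%%*******^%*^%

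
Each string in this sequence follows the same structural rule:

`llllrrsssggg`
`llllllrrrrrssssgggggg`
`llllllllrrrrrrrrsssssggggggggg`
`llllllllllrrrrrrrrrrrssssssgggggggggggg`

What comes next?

Reading off run lengths: l runs 4, 6, 8, 10; r runs 2, 5, 8, 11; s runs 3, 4, 5, 6; g runs 3, 6, 9, 12 — each is linear in n (n = 1, 2, …).
For the next term, n = 5, so the run lengths are 12, 14, 7, 15.

llllllllllllrrrrrrrrrrrrrrsssssssggggggggggggggg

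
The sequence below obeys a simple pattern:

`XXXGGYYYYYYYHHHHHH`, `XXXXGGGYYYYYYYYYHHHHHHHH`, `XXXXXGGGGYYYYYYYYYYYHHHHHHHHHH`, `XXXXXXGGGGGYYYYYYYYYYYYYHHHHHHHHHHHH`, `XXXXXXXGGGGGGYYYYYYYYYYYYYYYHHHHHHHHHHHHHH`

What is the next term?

XXXXXXXXGGGGGGGYYYYYYYYYYYYYYYYYHHHHHHHHHHHHHHHH

Term n consists of n+1 X's, followed by n G's, followed by 2n+3 Y's, followed by 2n+2 H's, where the shown terms are n = 2, 3, 4, 5, 6.
At n = 7 the blocks have lengths 8, 7, 17, 16.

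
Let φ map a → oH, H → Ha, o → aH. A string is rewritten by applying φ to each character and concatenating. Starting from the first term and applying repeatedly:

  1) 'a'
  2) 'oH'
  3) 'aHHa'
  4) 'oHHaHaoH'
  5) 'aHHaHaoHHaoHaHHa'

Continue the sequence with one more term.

Replace each of the 16 characters of aHHaHaoHHaoHaHHa in place — oH Ha Ha oH Ha oH aH Ha Ha oH aH Ha oH Ha Ha oH — and concatenate.

oHHaHaoHHaoHaHHaHaoHaHHaoHHaHaoH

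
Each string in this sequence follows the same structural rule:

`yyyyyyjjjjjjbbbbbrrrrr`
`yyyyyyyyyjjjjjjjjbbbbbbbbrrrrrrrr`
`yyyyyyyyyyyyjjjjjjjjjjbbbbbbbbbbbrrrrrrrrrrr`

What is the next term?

Each string has the form y^{3n} j^{2n+2} b^{3n-1} r^{3n-1}, where the shown terms are n = 2, 3, 4.
At n = 5 the blocks have lengths 15, 12, 14, 14.

yyyyyyyyyyyyyyyjjjjjjjjjjjjbbbbbbbbbbbbbbrrrrrrrrrrrrrr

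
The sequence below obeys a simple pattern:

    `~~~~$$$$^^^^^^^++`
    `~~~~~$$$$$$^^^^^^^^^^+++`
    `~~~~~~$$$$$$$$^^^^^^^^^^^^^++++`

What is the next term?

The n-th term is n+2 ~'s then 2n $'s then 3n+1 ^'s then n +'s, where the shown terms are n = 2, 3, 4.
At n = 5 the blocks have lengths 7, 10, 16, 5.

~~~~~~~$$$$$$$$$$^^^^^^^^^^^^^^^^+++++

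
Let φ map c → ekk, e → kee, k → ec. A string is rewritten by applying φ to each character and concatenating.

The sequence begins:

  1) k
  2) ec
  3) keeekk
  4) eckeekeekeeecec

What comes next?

φ(eckeekeekeeecec) expands symbol-by-symbol to kee ekk ec kee kee ec kee kee ec kee kee kee ekk kee ekk; joining the 15 pieces gives the next term.

keeekkeckeekeeeckeekeeeckeekeekeeekkkeeekk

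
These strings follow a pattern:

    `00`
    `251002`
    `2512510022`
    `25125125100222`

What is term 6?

2512512512512510022222

Each term wraps the previous one in 251 on the left and 2 on the right.
From 25125125100222, 2 further steps: 25125125100222 → 251251251251002222 → (answer).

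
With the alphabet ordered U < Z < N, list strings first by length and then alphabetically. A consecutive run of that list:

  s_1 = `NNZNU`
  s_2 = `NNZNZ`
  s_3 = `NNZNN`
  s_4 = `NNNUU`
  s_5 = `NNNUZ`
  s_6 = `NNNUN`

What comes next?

The successor of NNNUN increments the rightmost position that isn't already N and resets every position after it to U.

NNNZU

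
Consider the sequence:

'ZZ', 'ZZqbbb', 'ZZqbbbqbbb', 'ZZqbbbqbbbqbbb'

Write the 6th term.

ZZqbbbqbbbqbbbqbbbqbbb

Each term is the previous one with qbbb appended.
From ZZqbbbqbbbqbbb, 2 further steps: ZZqbbbqbbbqbbb → ZZqbbbqbbbqbbbqbbb → (answer).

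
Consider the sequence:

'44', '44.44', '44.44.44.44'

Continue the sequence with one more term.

44.44.44.44.44.44.44.44

Every step duplicates the string with '.' between the halves.
One more doubling of 44.44.44.44 gives the answer.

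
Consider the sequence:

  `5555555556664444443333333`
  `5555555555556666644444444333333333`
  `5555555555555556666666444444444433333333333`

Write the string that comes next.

Each string has the form 5^{3n+3} 6^{2n-1} 4^{2n+2} 3^{2n+3}, where the shown terms are n = 2, 3, 4.
Setting n = 5 gives 18, 9, 12, 13 characters in each block.

5555555555555555556666666664444444444443333333333333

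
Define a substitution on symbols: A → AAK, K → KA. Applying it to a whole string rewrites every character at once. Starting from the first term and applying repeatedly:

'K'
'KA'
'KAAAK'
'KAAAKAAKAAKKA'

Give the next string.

Rewriting the 13 symbols of KAAAKAAKAAKKA one by one yields KA AAK AAK AAK KA AAK AAK KA AAK AAK KA KA AAK; concatenated:

KAAAKAAKAAKKAAAKAAKKAAAKAAKKAKAAAK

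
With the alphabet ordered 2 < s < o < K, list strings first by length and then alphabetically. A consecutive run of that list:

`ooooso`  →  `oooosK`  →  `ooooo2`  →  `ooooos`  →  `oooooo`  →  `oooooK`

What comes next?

ooooK2

The successor of oooooK increments the rightmost position that isn't already K and resets every position after it to 2.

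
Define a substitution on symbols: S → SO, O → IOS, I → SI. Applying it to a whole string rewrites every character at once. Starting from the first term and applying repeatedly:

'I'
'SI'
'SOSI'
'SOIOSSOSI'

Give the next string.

SOIOSSIIOSSOSOIOSSOSI

Rewriting each symbol of SOIOSSOSI: S→SO, O→IOS, I→SI, O→IOS, S→SO, S→SO, O→IOS, S→SO, I→SI, which concatenates to SO IOS SI IOS SO SO IOS SO SI.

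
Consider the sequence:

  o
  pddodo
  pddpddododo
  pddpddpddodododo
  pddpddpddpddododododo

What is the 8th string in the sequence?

Every step adds pdd to the front and do to the end of the previous string.
From pddpddpddpddododododo, 3 further steps: pddpddpddpddododododo → pddpddpddpddpddodododododo → pddpddpddpddpddpddododododododo → (answer).

pddpddpddpddpddpddpddodododododododo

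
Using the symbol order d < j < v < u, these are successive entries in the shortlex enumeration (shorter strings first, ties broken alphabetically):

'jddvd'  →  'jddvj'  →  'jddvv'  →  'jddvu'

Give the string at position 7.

jdduv

Advancing 3 positions from jddvu through jddvu → jddud → jdduj reaches term 7.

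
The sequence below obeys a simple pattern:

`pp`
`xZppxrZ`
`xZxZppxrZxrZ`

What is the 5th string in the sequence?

Each term wraps the previous one in xZ on the left and xrZ on the right.
From xZxZppxrZxrZ, 2 further steps: xZxZppxrZxrZ → xZxZxZppxrZxrZxrZ → (answer).

xZxZxZxZppxrZxrZxrZxrZ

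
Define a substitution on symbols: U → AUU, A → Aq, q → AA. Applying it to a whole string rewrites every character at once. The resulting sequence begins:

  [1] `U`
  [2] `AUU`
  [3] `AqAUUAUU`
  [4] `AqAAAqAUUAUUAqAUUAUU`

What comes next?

Rewriting the 20 symbols of AqAAAqAUUAUUAqAUUAUU one by one yields Aq AA Aq Aq Aq AA Aq AUU AUU Aq AUU AUU Aq AA Aq AUU AUU Aq AUU AUU; concatenated:

AqAAAqAqAqAAAqAUUAUUAqAUUAUUAqAAAqAUUAUUAqAUUAUU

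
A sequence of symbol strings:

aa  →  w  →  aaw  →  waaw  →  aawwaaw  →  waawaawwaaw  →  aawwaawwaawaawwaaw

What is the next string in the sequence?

waawaawwaawaawwaawwaawaawwaaw

This is a Fibonacci-style word recurrence s(k) = s(k−2)·s(k−1): e.g. aa·w = aaw.
So term 8 is waawaawwaaw·aawwaawwaawaawwaaw.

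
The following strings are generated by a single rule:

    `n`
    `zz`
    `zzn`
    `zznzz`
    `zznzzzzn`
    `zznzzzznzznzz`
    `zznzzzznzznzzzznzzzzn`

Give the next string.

From term 3 onward, concatenate the last term with the second-to-last: zz·n = zzn, zzn·zz = zznzz, …
So term 8 is zznzzzznzznzzzznzzzzn·zznzzzznzznzz.

zznzzzznzznzzzznzzzznzznzzzznzznzz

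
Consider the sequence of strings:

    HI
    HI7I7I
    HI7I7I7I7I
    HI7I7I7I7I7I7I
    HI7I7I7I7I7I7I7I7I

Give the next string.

HI7I7I7I7I7I7I7I7I7I7I

Every step adds 7I7I to the end: s(k+1) = s(k)·7I7I.
So the next term is HI7I7I7I7I7I7I7I7I·7I7I.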